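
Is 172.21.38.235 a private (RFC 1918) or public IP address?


RFC 1918 private ranges:
  10.0.0.0/8 (10.0.0.0 - 10.255.255.255)
  172.16.0.0/12 (172.16.0.0 - 172.31.255.255)
  192.168.0.0/16 (192.168.0.0 - 192.168.255.255)
Private (in 172.16.0.0/12)


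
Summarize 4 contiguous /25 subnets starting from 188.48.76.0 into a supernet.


Original prefix: /25
Number of subnets: 4 = 2^2
New prefix = 25 - 2 = 23
Supernet: 188.48.76.0/23


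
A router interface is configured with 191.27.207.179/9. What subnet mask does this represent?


/9 means 9 network bits, 23 host bits
Binary: 11111111100000000000000000000000
Mask: 255.128.0.0


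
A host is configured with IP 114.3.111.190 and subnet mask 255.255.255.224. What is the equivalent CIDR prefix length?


Binary: 11111111.11111111.11111111.11100000
Count leading 1s
Prefix: /27


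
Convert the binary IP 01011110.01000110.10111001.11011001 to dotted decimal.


01011110 = 94
01000110 = 70
10111001 = 185
11011001 = 217
IP: 94.70.185.217


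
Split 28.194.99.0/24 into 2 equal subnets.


New prefix = 24 + 1 = 25
Each subnet has 128 addresses
  28.194.99.0/25
  28.194.99.128/25
Subnets: 28.194.99.0/25, 28.194.99.128/25


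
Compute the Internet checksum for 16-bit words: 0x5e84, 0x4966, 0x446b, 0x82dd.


Sum all words (with carry folding):
+ 0x5e84 = 0x5e84
+ 0x4966 = 0xa7ea
+ 0x446b = 0xec55
+ 0x82dd = 0x6f33
One's complement: ~0x6f33
Checksum = 0x90cc


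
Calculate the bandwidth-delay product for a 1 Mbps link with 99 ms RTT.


BDP = bandwidth * RTT
= 1 Mbps * 99 ms
= 1 * 1e6 * 99 / 1000 bits
= 99000 bits
= 12375 bytes
= 12.085 KB
BDP = 99000 bits (12375 bytes)


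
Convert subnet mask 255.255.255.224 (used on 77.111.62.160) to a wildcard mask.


Subnet mask: 255.255.255.224
Wildcard = 255.255.255.255 - subnet mask
255 - 255 = 0
255 - 255 = 0
255 - 255 = 0
255 - 224 = 31
Wildcard: 0.0.0.31


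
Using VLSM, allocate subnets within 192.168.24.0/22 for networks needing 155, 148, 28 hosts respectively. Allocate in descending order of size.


155 hosts -> /24 (254 usable): 192.168.24.0/24
148 hosts -> /24 (254 usable): 192.168.25.0/24
28 hosts -> /27 (30 usable): 192.168.26.0/27
Allocation: 192.168.24.0/24 (155 hosts, 254 usable); 192.168.25.0/24 (148 hosts, 254 usable); 192.168.26.0/27 (28 hosts, 30 usable)


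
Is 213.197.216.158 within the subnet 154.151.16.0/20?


Subnet network: 154.151.16.0
Test IP AND mask: 213.197.208.0
No, 213.197.216.158 is not in 154.151.16.0/20


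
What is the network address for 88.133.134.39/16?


IP:   01011000.10000101.10000110.00100111
Mask: 11111111.11111111.00000000.00000000
AND operation:
Net:  01011000.10000101.00000000.00000000
Network: 88.133.0.0/16


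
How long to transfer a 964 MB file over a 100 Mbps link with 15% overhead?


Effective throughput = 100 * (1 - 15/100) = 85 Mbps
File size in Mb = 964 * 8 = 7712 Mb
Time = 7712 / 85
Time = 90.7294 seconds


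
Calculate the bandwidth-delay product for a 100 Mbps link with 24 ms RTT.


BDP = bandwidth * RTT
= 100 Mbps * 24 ms
= 100 * 1e6 * 24 / 1000 bits
= 2400000 bits
= 300000 bytes
= 292.9688 KB
BDP = 2400000 bits (300000 bytes)


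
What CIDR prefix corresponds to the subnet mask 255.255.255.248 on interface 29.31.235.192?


Binary: 11111111.11111111.11111111.11111000
Count leading 1s
Prefix: /29


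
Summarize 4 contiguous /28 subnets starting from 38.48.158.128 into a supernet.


Original prefix: /28
Number of subnets: 4 = 2^2
New prefix = 28 - 2 = 26
Supernet: 38.48.158.128/26


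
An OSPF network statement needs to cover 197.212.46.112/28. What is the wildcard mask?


Subnet mask: 255.255.255.240
Wildcard = 255.255.255.255 - subnet mask
255 - 255 = 0
255 - 255 = 0
255 - 255 = 0
255 - 240 = 15
Wildcard: 0.0.0.15


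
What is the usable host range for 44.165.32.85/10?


Network: 44.128.0.0
Broadcast: 44.191.255.255
First usable = network + 1
Last usable = broadcast - 1
Range: 44.128.0.1 to 44.191.255.254


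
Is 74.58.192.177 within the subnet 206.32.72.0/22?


Subnet network: 206.32.72.0
Test IP AND mask: 74.58.192.0
No, 74.58.192.177 is not in 206.32.72.0/22


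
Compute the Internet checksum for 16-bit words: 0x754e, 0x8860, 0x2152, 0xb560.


Sum all words (with carry folding):
+ 0x754e = 0x754e
+ 0x8860 = 0xfdae
+ 0x2152 = 0x1f01
+ 0xb560 = 0xd461
One's complement: ~0xd461
Checksum = 0x2b9e


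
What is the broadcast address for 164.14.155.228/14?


Network: 164.12.0.0/14
Host bits = 18
Set all host bits to 1:
Broadcast: 164.15.255.255


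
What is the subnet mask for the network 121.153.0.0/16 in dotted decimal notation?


/16 means 16 network bits, 16 host bits
Binary: 11111111111111110000000000000000
Mask: 255.255.0.0


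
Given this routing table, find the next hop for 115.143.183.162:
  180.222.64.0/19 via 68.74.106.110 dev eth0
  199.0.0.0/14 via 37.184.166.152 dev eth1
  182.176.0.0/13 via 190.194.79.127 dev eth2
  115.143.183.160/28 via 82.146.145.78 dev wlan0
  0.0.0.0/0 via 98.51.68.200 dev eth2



Longest prefix match for 115.143.183.162:
  /19 180.222.64.0: no
  /14 199.0.0.0: no
  /13 182.176.0.0: no
  /28 115.143.183.160: MATCH
  /0 0.0.0.0: MATCH
Selected: next-hop 82.146.145.78 via wlan0 (matched /28)


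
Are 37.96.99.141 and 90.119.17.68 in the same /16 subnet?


Mask: 255.255.0.0
37.96.99.141 AND mask = 37.96.0.0
90.119.17.68 AND mask = 90.119.0.0
No, different subnets (37.96.0.0 vs 90.119.0.0)


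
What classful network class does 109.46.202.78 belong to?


First octet: 109
Binary: 01101101
0xxxxxxx -> Class A (1-126)
Class A, default mask 255.0.0.0 (/8)


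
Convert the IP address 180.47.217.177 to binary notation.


180 = 10110100
47 = 00101111
217 = 11011001
177 = 10110001
Binary: 10110100.00101111.11011001.10110001


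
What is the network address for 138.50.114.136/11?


IP:   10001010.00110010.01110010.10001000
Mask: 11111111.11100000.00000000.00000000
AND operation:
Net:  10001010.00100000.00000000.00000000
Network: 138.32.0.0/11


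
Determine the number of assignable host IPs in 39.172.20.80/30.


Host bits = 32 - 30 = 2
Total addresses = 2^2 = 4
Usable = total - 2 (network and broadcast)
Usable hosts: 2


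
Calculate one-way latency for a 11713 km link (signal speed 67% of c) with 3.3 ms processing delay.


Speed = 0.67 * 3e5 km/s = 201000 km/s
Propagation delay = 11713 / 201000 = 0.0583 s = 58.2736 ms
Processing delay = 3.3 ms
Total one-way latency = 61.5736 ms


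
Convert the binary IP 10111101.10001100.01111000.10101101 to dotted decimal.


10111101 = 189
10001100 = 140
01111000 = 120
10101101 = 173
IP: 189.140.120.173


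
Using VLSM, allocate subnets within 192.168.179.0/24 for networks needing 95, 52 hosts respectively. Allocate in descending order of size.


95 hosts -> /25 (126 usable): 192.168.179.0/25
52 hosts -> /26 (62 usable): 192.168.179.128/26
Allocation: 192.168.179.0/25 (95 hosts, 126 usable); 192.168.179.128/26 (52 hosts, 62 usable)


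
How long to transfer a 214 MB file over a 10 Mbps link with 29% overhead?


Effective throughput = 10 * (1 - 29/100) = 7.1 Mbps
File size in Mb = 214 * 8 = 1712 Mb
Time = 1712 / 7.1
Time = 241.1268 seconds


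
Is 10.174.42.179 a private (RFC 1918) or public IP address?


RFC 1918 private ranges:
  10.0.0.0/8 (10.0.0.0 - 10.255.255.255)
  172.16.0.0/12 (172.16.0.0 - 172.31.255.255)
  192.168.0.0/16 (192.168.0.0 - 192.168.255.255)
Private (in 10.0.0.0/8)


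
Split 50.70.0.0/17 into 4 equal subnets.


New prefix = 17 + 2 = 19
Each subnet has 8192 addresses
  50.70.0.0/19
  50.70.32.0/19
  50.70.64.0/19
  50.70.96.0/19
Subnets: 50.70.0.0/19, 50.70.32.0/19, 50.70.64.0/19, 50.70.96.0/19


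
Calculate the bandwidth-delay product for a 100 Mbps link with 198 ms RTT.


BDP = bandwidth * RTT
= 100 Mbps * 198 ms
= 100 * 1e6 * 198 / 1000 bits
= 19800000 bits
= 2475000 bytes
= 2416.9922 KB
BDP = 19800000 bits (2475000 bytes)


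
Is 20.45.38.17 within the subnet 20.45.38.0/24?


Subnet network: 20.45.38.0
Test IP AND mask: 20.45.38.0
Yes, 20.45.38.17 is in 20.45.38.0/24


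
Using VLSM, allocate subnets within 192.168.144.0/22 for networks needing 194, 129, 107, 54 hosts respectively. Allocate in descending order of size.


194 hosts -> /24 (254 usable): 192.168.144.0/24
129 hosts -> /24 (254 usable): 192.168.145.0/24
107 hosts -> /25 (126 usable): 192.168.146.0/25
54 hosts -> /26 (62 usable): 192.168.146.128/26
Allocation: 192.168.144.0/24 (194 hosts, 254 usable); 192.168.145.0/24 (129 hosts, 254 usable); 192.168.146.0/25 (107 hosts, 126 usable); 192.168.146.128/26 (54 hosts, 62 usable)


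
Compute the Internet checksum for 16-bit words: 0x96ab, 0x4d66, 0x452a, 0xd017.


Sum all words (with carry folding):
+ 0x96ab = 0x96ab
+ 0x4d66 = 0xe411
+ 0x452a = 0x293c
+ 0xd017 = 0xf953
One's complement: ~0xf953
Checksum = 0x06ac


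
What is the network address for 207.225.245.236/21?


IP:   11001111.11100001.11110101.11101100
Mask: 11111111.11111111.11111000.00000000
AND operation:
Net:  11001111.11100001.11110000.00000000
Network: 207.225.240.0/21


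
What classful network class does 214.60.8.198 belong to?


First octet: 214
Binary: 11010110
110xxxxx -> Class C (192-223)
Class C, default mask 255.255.255.0 (/24)


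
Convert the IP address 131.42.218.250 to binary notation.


131 = 10000011
42 = 00101010
218 = 11011010
250 = 11111010
Binary: 10000011.00101010.11011010.11111010


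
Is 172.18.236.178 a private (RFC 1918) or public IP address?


RFC 1918 private ranges:
  10.0.0.0/8 (10.0.0.0 - 10.255.255.255)
  172.16.0.0/12 (172.16.0.0 - 172.31.255.255)
  192.168.0.0/16 (192.168.0.0 - 192.168.255.255)
Private (in 172.16.0.0/12)


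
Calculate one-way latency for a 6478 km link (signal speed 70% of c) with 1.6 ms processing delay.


Speed = 0.7 * 3e5 km/s = 210000 km/s
Propagation delay = 6478 / 210000 = 0.0308 s = 30.8476 ms
Processing delay = 1.6 ms
Total one-way latency = 32.4476 ms


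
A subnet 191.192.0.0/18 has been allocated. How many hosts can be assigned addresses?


Host bits = 32 - 18 = 14
Total addresses = 2^14 = 16384
Usable = total - 2 (network and broadcast)
Usable hosts: 16382


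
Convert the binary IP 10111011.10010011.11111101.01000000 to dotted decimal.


10111011 = 187
10010011 = 147
11111101 = 253
01000000 = 64
IP: 187.147.253.64


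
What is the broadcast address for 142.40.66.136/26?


Network: 142.40.66.128/26
Host bits = 6
Set all host bits to 1:
Broadcast: 142.40.66.191


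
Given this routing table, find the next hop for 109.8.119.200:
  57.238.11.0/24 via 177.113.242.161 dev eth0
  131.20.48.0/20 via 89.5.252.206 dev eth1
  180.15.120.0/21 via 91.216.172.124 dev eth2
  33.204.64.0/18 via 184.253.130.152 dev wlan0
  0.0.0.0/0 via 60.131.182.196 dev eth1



Longest prefix match for 109.8.119.200:
  /24 57.238.11.0: no
  /20 131.20.48.0: no
  /21 180.15.120.0: no
  /18 33.204.64.0: no
  /0 0.0.0.0: MATCH
Selected: next-hop 60.131.182.196 via eth1 (matched /0)


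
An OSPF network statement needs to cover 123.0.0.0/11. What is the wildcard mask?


Subnet mask: 255.224.0.0
Wildcard = 255.255.255.255 - subnet mask
255 - 255 = 0
255 - 224 = 31
255 - 0 = 255
255 - 0 = 255
Wildcard: 0.31.255.255


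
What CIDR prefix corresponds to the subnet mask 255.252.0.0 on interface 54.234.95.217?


Binary: 11111111.11111100.00000000.00000000
Count leading 1s
Prefix: /14


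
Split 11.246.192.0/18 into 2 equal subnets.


New prefix = 18 + 1 = 19
Each subnet has 8192 addresses
  11.246.192.0/19
  11.246.224.0/19
Subnets: 11.246.192.0/19, 11.246.224.0/19


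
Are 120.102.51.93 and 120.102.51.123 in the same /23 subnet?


Mask: 255.255.254.0
120.102.51.93 AND mask = 120.102.50.0
120.102.51.123 AND mask = 120.102.50.0
Yes, same subnet (120.102.50.0)


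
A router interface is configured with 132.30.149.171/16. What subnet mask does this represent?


/16 means 16 network bits, 16 host bits
Binary: 11111111111111110000000000000000
Mask: 255.255.0.0


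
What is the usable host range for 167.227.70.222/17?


Network: 167.227.0.0
Broadcast: 167.227.127.255
First usable = network + 1
Last usable = broadcast - 1
Range: 167.227.0.1 to 167.227.127.254


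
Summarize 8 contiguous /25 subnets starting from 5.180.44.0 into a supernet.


Original prefix: /25
Number of subnets: 8 = 2^3
New prefix = 25 - 3 = 22
Supernet: 5.180.44.0/22


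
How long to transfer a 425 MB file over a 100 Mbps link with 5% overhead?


Effective throughput = 100 * (1 - 5/100) = 95 Mbps
File size in Mb = 425 * 8 = 3400 Mb
Time = 3400 / 95
Time = 35.7895 seconds


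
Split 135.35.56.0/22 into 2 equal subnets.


New prefix = 22 + 1 = 23
Each subnet has 512 addresses
  135.35.56.0/23
  135.35.58.0/23
Subnets: 135.35.56.0/23, 135.35.58.0/23


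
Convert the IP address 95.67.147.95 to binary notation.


95 = 01011111
67 = 01000011
147 = 10010011
95 = 01011111
Binary: 01011111.01000011.10010011.01011111


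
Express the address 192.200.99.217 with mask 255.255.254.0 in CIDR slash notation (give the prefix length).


Binary: 11111111.11111111.11111110.00000000
Count leading 1s
Prefix: /23


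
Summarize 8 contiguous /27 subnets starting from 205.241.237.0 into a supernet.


Original prefix: /27
Number of subnets: 8 = 2^3
New prefix = 27 - 3 = 24
Supernet: 205.241.237.0/24


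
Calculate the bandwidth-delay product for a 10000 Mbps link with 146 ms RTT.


BDP = bandwidth * RTT
= 10000 Mbps * 146 ms
= 10000 * 1e6 * 146 / 1000 bits
= 1460000000 bits
= 182500000 bytes
= 178222.6562 KB
BDP = 1460000000 bits (182500000 bytes)


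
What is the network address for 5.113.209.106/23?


IP:   00000101.01110001.11010001.01101010
Mask: 11111111.11111111.11111110.00000000
AND operation:
Net:  00000101.01110001.11010000.00000000
Network: 5.113.208.0/23


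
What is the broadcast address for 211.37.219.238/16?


Network: 211.37.0.0/16
Host bits = 16
Set all host bits to 1:
Broadcast: 211.37.255.255


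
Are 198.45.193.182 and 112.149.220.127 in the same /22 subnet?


Mask: 255.255.252.0
198.45.193.182 AND mask = 198.45.192.0
112.149.220.127 AND mask = 112.149.220.0
No, different subnets (198.45.192.0 vs 112.149.220.0)


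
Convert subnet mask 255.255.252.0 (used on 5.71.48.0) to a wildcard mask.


Subnet mask: 255.255.252.0
Wildcard = 255.255.255.255 - subnet mask
255 - 255 = 0
255 - 255 = 0
255 - 252 = 3
255 - 0 = 255
Wildcard: 0.0.3.255


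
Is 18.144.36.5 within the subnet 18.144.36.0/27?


Subnet network: 18.144.36.0
Test IP AND mask: 18.144.36.0
Yes, 18.144.36.5 is in 18.144.36.0/27


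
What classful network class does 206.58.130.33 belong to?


First octet: 206
Binary: 11001110
110xxxxx -> Class C (192-223)
Class C, default mask 255.255.255.0 (/24)


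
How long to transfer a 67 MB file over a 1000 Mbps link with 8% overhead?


Effective throughput = 1000 * (1 - 8/100) = 920 Mbps
File size in Mb = 67 * 8 = 536 Mb
Time = 536 / 920
Time = 0.5826 seconds


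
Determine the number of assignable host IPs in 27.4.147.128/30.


Host bits = 32 - 30 = 2
Total addresses = 2^2 = 4
Usable = total - 2 (network and broadcast)
Usable hosts: 2


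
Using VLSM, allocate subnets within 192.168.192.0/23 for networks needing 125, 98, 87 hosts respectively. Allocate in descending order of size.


125 hosts -> /25 (126 usable): 192.168.192.0/25
98 hosts -> /25 (126 usable): 192.168.192.128/25
87 hosts -> /25 (126 usable): 192.168.193.0/25
Allocation: 192.168.192.0/25 (125 hosts, 126 usable); 192.168.192.128/25 (98 hosts, 126 usable); 192.168.193.0/25 (87 hosts, 126 usable)


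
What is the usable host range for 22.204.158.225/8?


Network: 22.0.0.0
Broadcast: 22.255.255.255
First usable = network + 1
Last usable = broadcast - 1
Range: 22.0.0.1 to 22.255.255.254


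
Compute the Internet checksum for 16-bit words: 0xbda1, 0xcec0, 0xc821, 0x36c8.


Sum all words (with carry folding):
+ 0xbda1 = 0xbda1
+ 0xcec0 = 0x8c62
+ 0xc821 = 0x5484
+ 0x36c8 = 0x8b4c
One's complement: ~0x8b4c
Checksum = 0x74b3


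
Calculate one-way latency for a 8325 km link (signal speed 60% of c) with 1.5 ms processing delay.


Speed = 0.6 * 3e5 km/s = 180000 km/s
Propagation delay = 8325 / 180000 = 0.0462 s = 46.25 ms
Processing delay = 1.5 ms
Total one-way latency = 47.75 ms


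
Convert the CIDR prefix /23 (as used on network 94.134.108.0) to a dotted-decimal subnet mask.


/23 means 23 network bits, 9 host bits
Binary: 11111111111111111111111000000000
Mask: 255.255.254.0


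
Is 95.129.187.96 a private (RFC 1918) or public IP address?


RFC 1918 private ranges:
  10.0.0.0/8 (10.0.0.0 - 10.255.255.255)
  172.16.0.0/12 (172.16.0.0 - 172.31.255.255)
  192.168.0.0/16 (192.168.0.0 - 192.168.255.255)
Public (not in any RFC 1918 range)


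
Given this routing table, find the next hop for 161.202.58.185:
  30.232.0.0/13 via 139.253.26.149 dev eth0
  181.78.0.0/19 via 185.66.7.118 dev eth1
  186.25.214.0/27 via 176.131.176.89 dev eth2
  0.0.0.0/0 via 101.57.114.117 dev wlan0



Longest prefix match for 161.202.58.185:
  /13 30.232.0.0: no
  /19 181.78.0.0: no
  /27 186.25.214.0: no
  /0 0.0.0.0: MATCH
Selected: next-hop 101.57.114.117 via wlan0 (matched /0)


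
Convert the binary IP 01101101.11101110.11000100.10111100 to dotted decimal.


01101101 = 109
11101110 = 238
11000100 = 196
10111100 = 188
IP: 109.238.196.188


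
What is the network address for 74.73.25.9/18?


IP:   01001010.01001001.00011001.00001001
Mask: 11111111.11111111.11000000.00000000
AND operation:
Net:  01001010.01001001.00000000.00000000
Network: 74.73.0.0/18


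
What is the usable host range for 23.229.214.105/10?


Network: 23.192.0.0
Broadcast: 23.255.255.255
First usable = network + 1
Last usable = broadcast - 1
Range: 23.192.0.1 to 23.255.255.254


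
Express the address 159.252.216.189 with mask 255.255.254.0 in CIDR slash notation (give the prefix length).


Binary: 11111111.11111111.11111110.00000000
Count leading 1s
Prefix: /23


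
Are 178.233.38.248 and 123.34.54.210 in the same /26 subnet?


Mask: 255.255.255.192
178.233.38.248 AND mask = 178.233.38.192
123.34.54.210 AND mask = 123.34.54.192
No, different subnets (178.233.38.192 vs 123.34.54.192)


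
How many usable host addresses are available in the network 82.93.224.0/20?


Host bits = 32 - 20 = 12
Total addresses = 2^12 = 4096
Usable = total - 2 (network and broadcast)
Usable hosts: 4094


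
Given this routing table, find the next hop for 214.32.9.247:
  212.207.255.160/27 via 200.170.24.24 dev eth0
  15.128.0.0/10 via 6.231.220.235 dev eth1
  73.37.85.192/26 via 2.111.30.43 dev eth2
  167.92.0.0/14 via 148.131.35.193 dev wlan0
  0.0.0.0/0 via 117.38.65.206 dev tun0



Longest prefix match for 214.32.9.247:
  /27 212.207.255.160: no
  /10 15.128.0.0: no
  /26 73.37.85.192: no
  /14 167.92.0.0: no
  /0 0.0.0.0: MATCH
Selected: next-hop 117.38.65.206 via tun0 (matched /0)


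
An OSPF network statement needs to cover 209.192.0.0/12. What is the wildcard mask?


Subnet mask: 255.240.0.0
Wildcard = 255.255.255.255 - subnet mask
255 - 255 = 0
255 - 240 = 15
255 - 0 = 255
255 - 0 = 255
Wildcard: 0.15.255.255


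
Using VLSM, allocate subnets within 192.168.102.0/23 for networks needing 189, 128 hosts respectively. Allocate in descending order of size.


189 hosts -> /24 (254 usable): 192.168.102.0/24
128 hosts -> /24 (254 usable): 192.168.103.0/24
Allocation: 192.168.102.0/24 (189 hosts, 254 usable); 192.168.103.0/24 (128 hosts, 254 usable)


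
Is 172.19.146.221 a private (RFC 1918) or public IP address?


RFC 1918 private ranges:
  10.0.0.0/8 (10.0.0.0 - 10.255.255.255)
  172.16.0.0/12 (172.16.0.0 - 172.31.255.255)
  192.168.0.0/16 (192.168.0.0 - 192.168.255.255)
Private (in 172.16.0.0/12)


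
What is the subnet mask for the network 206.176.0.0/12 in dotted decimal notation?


/12 means 12 network bits, 20 host bits
Binary: 11111111111100000000000000000000
Mask: 255.240.0.0


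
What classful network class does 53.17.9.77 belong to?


First octet: 53
Binary: 00110101
0xxxxxxx -> Class A (1-126)
Class A, default mask 255.0.0.0 (/8)


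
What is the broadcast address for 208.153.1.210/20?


Network: 208.153.0.0/20
Host bits = 12
Set all host bits to 1:
Broadcast: 208.153.15.255


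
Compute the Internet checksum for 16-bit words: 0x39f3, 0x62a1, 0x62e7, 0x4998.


Sum all words (with carry folding):
+ 0x39f3 = 0x39f3
+ 0x62a1 = 0x9c94
+ 0x62e7 = 0xff7b
+ 0x4998 = 0x4914
One's complement: ~0x4914
Checksum = 0xb6eb


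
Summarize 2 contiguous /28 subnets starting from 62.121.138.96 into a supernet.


Original prefix: /28
Number of subnets: 2 = 2^1
New prefix = 28 - 1 = 27
Supernet: 62.121.138.96/27


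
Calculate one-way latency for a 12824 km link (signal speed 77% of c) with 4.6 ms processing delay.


Speed = 0.77 * 3e5 km/s = 231000 km/s
Propagation delay = 12824 / 231000 = 0.0555 s = 55.5152 ms
Processing delay = 4.6 ms
Total one-way latency = 60.1152 ms


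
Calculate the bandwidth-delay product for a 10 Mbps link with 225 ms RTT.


BDP = bandwidth * RTT
= 10 Mbps * 225 ms
= 10 * 1e6 * 225 / 1000 bits
= 2250000 bits
= 281250 bytes
= 274.6582 KB
BDP = 2250000 bits (281250 bytes)


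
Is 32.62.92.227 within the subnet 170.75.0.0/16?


Subnet network: 170.75.0.0
Test IP AND mask: 32.62.0.0
No, 32.62.92.227 is not in 170.75.0.0/16


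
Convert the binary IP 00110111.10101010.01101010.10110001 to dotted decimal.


00110111 = 55
10101010 = 170
01101010 = 106
10110001 = 177
IP: 55.170.106.177


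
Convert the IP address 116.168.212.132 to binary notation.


116 = 01110100
168 = 10101000
212 = 11010100
132 = 10000100
Binary: 01110100.10101000.11010100.10000100


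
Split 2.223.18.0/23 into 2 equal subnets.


New prefix = 23 + 1 = 24
Each subnet has 256 addresses
  2.223.18.0/24
  2.223.19.0/24
Subnets: 2.223.18.0/24, 2.223.19.0/24


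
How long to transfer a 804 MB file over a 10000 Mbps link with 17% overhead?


Effective throughput = 10000 * (1 - 17/100) = 8300 Mbps
File size in Mb = 804 * 8 = 6432 Mb
Time = 6432 / 8300
Time = 0.7749 seconds


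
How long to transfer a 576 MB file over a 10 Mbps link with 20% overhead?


Effective throughput = 10 * (1 - 20/100) = 8 Mbps
File size in Mb = 576 * 8 = 4608 Mb
Time = 4608 / 8
Time = 576 seconds


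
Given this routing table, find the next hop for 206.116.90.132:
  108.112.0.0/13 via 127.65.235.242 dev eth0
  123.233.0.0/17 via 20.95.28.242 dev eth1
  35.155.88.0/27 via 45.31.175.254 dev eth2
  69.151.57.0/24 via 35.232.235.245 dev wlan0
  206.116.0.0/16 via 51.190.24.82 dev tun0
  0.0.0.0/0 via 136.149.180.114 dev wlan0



Longest prefix match for 206.116.90.132:
  /13 108.112.0.0: no
  /17 123.233.0.0: no
  /27 35.155.88.0: no
  /24 69.151.57.0: no
  /16 206.116.0.0: MATCH
  /0 0.0.0.0: MATCH
Selected: next-hop 51.190.24.82 via tun0 (matched /16)


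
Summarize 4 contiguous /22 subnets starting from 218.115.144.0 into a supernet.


Original prefix: /22
Number of subnets: 4 = 2^2
New prefix = 22 - 2 = 20
Supernet: 218.115.144.0/20


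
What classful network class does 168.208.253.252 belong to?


First octet: 168
Binary: 10101000
10xxxxxx -> Class B (128-191)
Class B, default mask 255.255.0.0 (/16)


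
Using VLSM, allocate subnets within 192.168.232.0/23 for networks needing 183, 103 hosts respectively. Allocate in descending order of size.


183 hosts -> /24 (254 usable): 192.168.232.0/24
103 hosts -> /25 (126 usable): 192.168.233.0/25
Allocation: 192.168.232.0/24 (183 hosts, 254 usable); 192.168.233.0/25 (103 hosts, 126 usable)


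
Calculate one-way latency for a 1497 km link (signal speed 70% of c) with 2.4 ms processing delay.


Speed = 0.7 * 3e5 km/s = 210000 km/s
Propagation delay = 1497 / 210000 = 0.0071 s = 7.1286 ms
Processing delay = 2.4 ms
Total one-way latency = 9.5286 ms


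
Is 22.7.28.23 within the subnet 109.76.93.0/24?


Subnet network: 109.76.93.0
Test IP AND mask: 22.7.28.0
No, 22.7.28.23 is not in 109.76.93.0/24


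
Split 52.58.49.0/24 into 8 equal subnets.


New prefix = 24 + 3 = 27
Each subnet has 32 addresses
  52.58.49.0/27
  52.58.49.32/27
  52.58.49.64/27
  52.58.49.96/27
  52.58.49.128/27
  52.58.49.160/27
  52.58.49.192/27
  52.58.49.224/27
Subnets: 52.58.49.0/27, 52.58.49.32/27, 52.58.49.64/27, 52.58.49.96/27, 52.58.49.128/27, 52.58.49.160/27, 52.58.49.192/27, 52.58.49.224/27


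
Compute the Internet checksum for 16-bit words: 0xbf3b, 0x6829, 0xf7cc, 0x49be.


Sum all words (with carry folding):
+ 0xbf3b = 0xbf3b
+ 0x6829 = 0x2765
+ 0xf7cc = 0x1f32
+ 0x49be = 0x68f0
One's complement: ~0x68f0
Checksum = 0x970f


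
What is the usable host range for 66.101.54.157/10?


Network: 66.64.0.0
Broadcast: 66.127.255.255
First usable = network + 1
Last usable = broadcast - 1
Range: 66.64.0.1 to 66.127.255.254


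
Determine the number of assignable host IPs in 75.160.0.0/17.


Host bits = 32 - 17 = 15
Total addresses = 2^15 = 32768
Usable = total - 2 (network and broadcast)
Usable hosts: 32766


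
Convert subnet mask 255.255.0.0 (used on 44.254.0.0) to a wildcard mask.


Subnet mask: 255.255.0.0
Wildcard = 255.255.255.255 - subnet mask
255 - 255 = 0
255 - 255 = 0
255 - 0 = 255
255 - 0 = 255
Wildcard: 0.0.255.255


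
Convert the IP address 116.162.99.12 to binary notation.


116 = 01110100
162 = 10100010
99 = 01100011
12 = 00001100
Binary: 01110100.10100010.01100011.00001100


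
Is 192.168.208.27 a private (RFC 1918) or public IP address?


RFC 1918 private ranges:
  10.0.0.0/8 (10.0.0.0 - 10.255.255.255)
  172.16.0.0/12 (172.16.0.0 - 172.31.255.255)
  192.168.0.0/16 (192.168.0.0 - 192.168.255.255)
Private (in 192.168.0.0/16)


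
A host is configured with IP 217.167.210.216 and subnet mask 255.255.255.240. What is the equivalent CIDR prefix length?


Binary: 11111111.11111111.11111111.11110000
Count leading 1s
Prefix: /28


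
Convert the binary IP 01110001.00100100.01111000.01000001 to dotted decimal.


01110001 = 113
00100100 = 36
01111000 = 120
01000001 = 65
IP: 113.36.120.65


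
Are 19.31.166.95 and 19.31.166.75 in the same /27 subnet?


Mask: 255.255.255.224
19.31.166.95 AND mask = 19.31.166.64
19.31.166.75 AND mask = 19.31.166.64
Yes, same subnet (19.31.166.64)


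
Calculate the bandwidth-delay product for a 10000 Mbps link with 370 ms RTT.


BDP = bandwidth * RTT
= 10000 Mbps * 370 ms
= 10000 * 1e6 * 370 / 1000 bits
= 3700000000 bits
= 462500000 bytes
= 451660.1562 KB
BDP = 3700000000 bits (462500000 bytes)


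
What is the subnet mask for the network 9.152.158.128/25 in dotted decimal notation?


/25 means 25 network bits, 7 host bits
Binary: 11111111111111111111111110000000
Mask: 255.255.255.128


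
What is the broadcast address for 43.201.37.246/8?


Network: 43.0.0.0/8
Host bits = 24
Set all host bits to 1:
Broadcast: 43.255.255.255


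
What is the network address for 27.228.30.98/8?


IP:   00011011.11100100.00011110.01100010
Mask: 11111111.00000000.00000000.00000000
AND operation:
Net:  00011011.00000000.00000000.00000000
Network: 27.0.0.0/8


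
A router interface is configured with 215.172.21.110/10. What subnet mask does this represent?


/10 means 10 network bits, 22 host bits
Binary: 11111111110000000000000000000000
Mask: 255.192.0.0


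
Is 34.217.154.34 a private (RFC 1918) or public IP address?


RFC 1918 private ranges:
  10.0.0.0/8 (10.0.0.0 - 10.255.255.255)
  172.16.0.0/12 (172.16.0.0 - 172.31.255.255)
  192.168.0.0/16 (192.168.0.0 - 192.168.255.255)
Public (not in any RFC 1918 range)


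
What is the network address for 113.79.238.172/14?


IP:   01110001.01001111.11101110.10101100
Mask: 11111111.11111100.00000000.00000000
AND operation:
Net:  01110001.01001100.00000000.00000000
Network: 113.76.0.0/14


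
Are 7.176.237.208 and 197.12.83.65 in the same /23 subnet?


Mask: 255.255.254.0
7.176.237.208 AND mask = 7.176.236.0
197.12.83.65 AND mask = 197.12.82.0
No, different subnets (7.176.236.0 vs 197.12.82.0)


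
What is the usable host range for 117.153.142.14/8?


Network: 117.0.0.0
Broadcast: 117.255.255.255
First usable = network + 1
Last usable = broadcast - 1
Range: 117.0.0.1 to 117.255.255.254


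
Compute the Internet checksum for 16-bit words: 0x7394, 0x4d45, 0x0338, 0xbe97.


Sum all words (with carry folding):
+ 0x7394 = 0x7394
+ 0x4d45 = 0xc0d9
+ 0x0338 = 0xc411
+ 0xbe97 = 0x82a9
One's complement: ~0x82a9
Checksum = 0x7d56


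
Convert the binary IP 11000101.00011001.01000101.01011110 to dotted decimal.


11000101 = 197
00011001 = 25
01000101 = 69
01011110 = 94
IP: 197.25.69.94


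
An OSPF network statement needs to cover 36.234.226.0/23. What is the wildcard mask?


Subnet mask: 255.255.254.0
Wildcard = 255.255.255.255 - subnet mask
255 - 255 = 0
255 - 255 = 0
255 - 254 = 1
255 - 0 = 255
Wildcard: 0.0.1.255


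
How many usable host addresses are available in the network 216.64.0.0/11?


Host bits = 32 - 11 = 21
Total addresses = 2^21 = 2097152
Usable = total - 2 (network and broadcast)
Usable hosts: 2097150


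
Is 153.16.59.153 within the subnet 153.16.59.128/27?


Subnet network: 153.16.59.128
Test IP AND mask: 153.16.59.128
Yes, 153.16.59.153 is in 153.16.59.128/27


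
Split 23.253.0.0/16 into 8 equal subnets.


New prefix = 16 + 3 = 19
Each subnet has 8192 addresses
  23.253.0.0/19
  23.253.32.0/19
  23.253.64.0/19
  23.253.96.0/19
  23.253.128.0/19
  23.253.160.0/19
  23.253.192.0/19
  23.253.224.0/19
Subnets: 23.253.0.0/19, 23.253.32.0/19, 23.253.64.0/19, 23.253.96.0/19, 23.253.128.0/19, 23.253.160.0/19, 23.253.192.0/19, 23.253.224.0/19


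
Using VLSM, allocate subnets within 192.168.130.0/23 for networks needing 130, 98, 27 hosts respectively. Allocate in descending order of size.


130 hosts -> /24 (254 usable): 192.168.130.0/24
98 hosts -> /25 (126 usable): 192.168.131.0/25
27 hosts -> /27 (30 usable): 192.168.131.128/27
Allocation: 192.168.130.0/24 (130 hosts, 254 usable); 192.168.131.0/25 (98 hosts, 126 usable); 192.168.131.128/27 (27 hosts, 30 usable)


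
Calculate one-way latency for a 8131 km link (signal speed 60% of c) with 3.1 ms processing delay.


Speed = 0.6 * 3e5 km/s = 180000 km/s
Propagation delay = 8131 / 180000 = 0.0452 s = 45.1722 ms
Processing delay = 3.1 ms
Total one-way latency = 48.2722 ms


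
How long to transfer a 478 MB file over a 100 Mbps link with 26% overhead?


Effective throughput = 100 * (1 - 26/100) = 74 Mbps
File size in Mb = 478 * 8 = 3824 Mb
Time = 3824 / 74
Time = 51.6757 seconds


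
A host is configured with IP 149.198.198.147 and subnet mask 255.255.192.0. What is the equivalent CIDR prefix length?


Binary: 11111111.11111111.11000000.00000000
Count leading 1s
Prefix: /18


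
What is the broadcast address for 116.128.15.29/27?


Network: 116.128.15.0/27
Host bits = 5
Set all host bits to 1:
Broadcast: 116.128.15.31


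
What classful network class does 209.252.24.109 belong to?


First octet: 209
Binary: 11010001
110xxxxx -> Class C (192-223)
Class C, default mask 255.255.255.0 (/24)


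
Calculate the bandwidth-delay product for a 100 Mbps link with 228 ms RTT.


BDP = bandwidth * RTT
= 100 Mbps * 228 ms
= 100 * 1e6 * 228 / 1000 bits
= 22800000 bits
= 2850000 bytes
= 2783.2031 KB
BDP = 22800000 bits (2850000 bytes)


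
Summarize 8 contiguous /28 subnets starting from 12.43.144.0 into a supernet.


Original prefix: /28
Number of subnets: 8 = 2^3
New prefix = 28 - 3 = 25
Supernet: 12.43.144.0/25


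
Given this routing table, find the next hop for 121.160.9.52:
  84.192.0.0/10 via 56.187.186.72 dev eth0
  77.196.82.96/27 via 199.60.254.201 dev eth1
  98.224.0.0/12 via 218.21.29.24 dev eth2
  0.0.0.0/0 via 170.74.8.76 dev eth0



Longest prefix match for 121.160.9.52:
  /10 84.192.0.0: no
  /27 77.196.82.96: no
  /12 98.224.0.0: no
  /0 0.0.0.0: MATCH
Selected: next-hop 170.74.8.76 via eth0 (matched /0)


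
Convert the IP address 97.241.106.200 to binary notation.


97 = 01100001
241 = 11110001
106 = 01101010
200 = 11001000
Binary: 01100001.11110001.01101010.11001000


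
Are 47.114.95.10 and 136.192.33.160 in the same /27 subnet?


Mask: 255.255.255.224
47.114.95.10 AND mask = 47.114.95.0
136.192.33.160 AND mask = 136.192.33.160
No, different subnets (47.114.95.0 vs 136.192.33.160)


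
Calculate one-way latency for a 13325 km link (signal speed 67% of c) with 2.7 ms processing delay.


Speed = 0.67 * 3e5 km/s = 201000 km/s
Propagation delay = 13325 / 201000 = 0.0663 s = 66.2935 ms
Processing delay = 2.7 ms
Total one-way latency = 68.9935 ms


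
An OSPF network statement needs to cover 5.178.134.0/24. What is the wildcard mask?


Subnet mask: 255.255.255.0
Wildcard = 255.255.255.255 - subnet mask
255 - 255 = 0
255 - 255 = 0
255 - 255 = 0
255 - 0 = 255
Wildcard: 0.0.0.255


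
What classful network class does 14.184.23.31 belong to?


First octet: 14
Binary: 00001110
0xxxxxxx -> Class A (1-126)
Class A, default mask 255.0.0.0 (/8)


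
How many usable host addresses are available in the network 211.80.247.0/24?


Host bits = 32 - 24 = 8
Total addresses = 2^8 = 256
Usable = total - 2 (network and broadcast)
Usable hosts: 254


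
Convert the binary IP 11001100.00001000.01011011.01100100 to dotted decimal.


11001100 = 204
00001000 = 8
01011011 = 91
01100100 = 100
IP: 204.8.91.100


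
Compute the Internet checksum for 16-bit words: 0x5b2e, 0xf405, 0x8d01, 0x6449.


Sum all words (with carry folding):
+ 0x5b2e = 0x5b2e
+ 0xf405 = 0x4f34
+ 0x8d01 = 0xdc35
+ 0x6449 = 0x407f
One's complement: ~0x407f
Checksum = 0xbf80


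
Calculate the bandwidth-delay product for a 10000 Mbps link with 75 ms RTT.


BDP = bandwidth * RTT
= 10000 Mbps * 75 ms
= 10000 * 1e6 * 75 / 1000 bits
= 750000000 bits
= 93750000 bytes
= 91552.7344 KB
BDP = 750000000 bits (93750000 bytes)


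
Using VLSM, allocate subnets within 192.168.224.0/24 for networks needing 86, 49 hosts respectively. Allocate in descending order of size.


86 hosts -> /25 (126 usable): 192.168.224.0/25
49 hosts -> /26 (62 usable): 192.168.224.128/26
Allocation: 192.168.224.0/25 (86 hosts, 126 usable); 192.168.224.128/26 (49 hosts, 62 usable)


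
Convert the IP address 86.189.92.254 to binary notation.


86 = 01010110
189 = 10111101
92 = 01011100
254 = 11111110
Binary: 01010110.10111101.01011100.11111110


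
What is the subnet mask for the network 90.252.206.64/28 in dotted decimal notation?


/28 means 28 network bits, 4 host bits
Binary: 11111111111111111111111111110000
Mask: 255.255.255.240


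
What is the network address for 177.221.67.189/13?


IP:   10110001.11011101.01000011.10111101
Mask: 11111111.11111000.00000000.00000000
AND operation:
Net:  10110001.11011000.00000000.00000000
Network: 177.216.0.0/13


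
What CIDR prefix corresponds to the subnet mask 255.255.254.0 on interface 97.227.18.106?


Binary: 11111111.11111111.11111110.00000000
Count leading 1s
Prefix: /23


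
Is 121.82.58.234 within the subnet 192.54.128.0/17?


Subnet network: 192.54.128.0
Test IP AND mask: 121.82.0.0
No, 121.82.58.234 is not in 192.54.128.0/17


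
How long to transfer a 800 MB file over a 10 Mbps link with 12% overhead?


Effective throughput = 10 * (1 - 12/100) = 8.8 Mbps
File size in Mb = 800 * 8 = 6400 Mb
Time = 6400 / 8.8
Time = 727.2727 seconds


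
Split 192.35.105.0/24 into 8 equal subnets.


New prefix = 24 + 3 = 27
Each subnet has 32 addresses
  192.35.105.0/27
  192.35.105.32/27
  192.35.105.64/27
  192.35.105.96/27
  192.35.105.128/27
  192.35.105.160/27
  192.35.105.192/27
  192.35.105.224/27
Subnets: 192.35.105.0/27, 192.35.105.32/27, 192.35.105.64/27, 192.35.105.96/27, 192.35.105.128/27, 192.35.105.160/27, 192.35.105.192/27, 192.35.105.224/27


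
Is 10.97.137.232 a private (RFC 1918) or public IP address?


RFC 1918 private ranges:
  10.0.0.0/8 (10.0.0.0 - 10.255.255.255)
  172.16.0.0/12 (172.16.0.0 - 172.31.255.255)
  192.168.0.0/16 (192.168.0.0 - 192.168.255.255)
Private (in 10.0.0.0/8)


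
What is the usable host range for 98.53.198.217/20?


Network: 98.53.192.0
Broadcast: 98.53.207.255
First usable = network + 1
Last usable = broadcast - 1
Range: 98.53.192.1 to 98.53.207.254


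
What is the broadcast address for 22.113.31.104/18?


Network: 22.113.0.0/18
Host bits = 14
Set all host bits to 1:
Broadcast: 22.113.63.255


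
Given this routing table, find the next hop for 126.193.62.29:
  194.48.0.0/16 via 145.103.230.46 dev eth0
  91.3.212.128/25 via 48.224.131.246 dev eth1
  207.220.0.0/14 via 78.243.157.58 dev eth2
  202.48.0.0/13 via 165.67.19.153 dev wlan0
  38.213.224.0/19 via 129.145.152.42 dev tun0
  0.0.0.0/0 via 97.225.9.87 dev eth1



Longest prefix match for 126.193.62.29:
  /16 194.48.0.0: no
  /25 91.3.212.128: no
  /14 207.220.0.0: no
  /13 202.48.0.0: no
  /19 38.213.224.0: no
  /0 0.0.0.0: MATCH
Selected: next-hop 97.225.9.87 via eth1 (matched /0)


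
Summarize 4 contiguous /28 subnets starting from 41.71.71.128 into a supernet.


Original prefix: /28
Number of subnets: 4 = 2^2
New prefix = 28 - 2 = 26
Supernet: 41.71.71.128/26


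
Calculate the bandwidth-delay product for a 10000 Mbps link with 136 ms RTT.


BDP = bandwidth * RTT
= 10000 Mbps * 136 ms
= 10000 * 1e6 * 136 / 1000 bits
= 1360000000 bits
= 170000000 bytes
= 166015.625 KB
BDP = 1360000000 bits (170000000 bytes)


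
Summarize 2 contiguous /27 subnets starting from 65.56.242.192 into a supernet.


Original prefix: /27
Number of subnets: 2 = 2^1
New prefix = 27 - 1 = 26
Supernet: 65.56.242.192/26


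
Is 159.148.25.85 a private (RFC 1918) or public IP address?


RFC 1918 private ranges:
  10.0.0.0/8 (10.0.0.0 - 10.255.255.255)
  172.16.0.0/12 (172.16.0.0 - 172.31.255.255)
  192.168.0.0/16 (192.168.0.0 - 192.168.255.255)
Public (not in any RFC 1918 range)


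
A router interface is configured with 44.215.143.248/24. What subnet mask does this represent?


/24 means 24 network bits, 8 host bits
Binary: 11111111111111111111111100000000
Mask: 255.255.255.0


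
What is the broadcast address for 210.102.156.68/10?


Network: 210.64.0.0/10
Host bits = 22
Set all host bits to 1:
Broadcast: 210.127.255.255


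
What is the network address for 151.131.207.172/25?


IP:   10010111.10000011.11001111.10101100
Mask: 11111111.11111111.11111111.10000000
AND operation:
Net:  10010111.10000011.11001111.10000000
Network: 151.131.207.128/25


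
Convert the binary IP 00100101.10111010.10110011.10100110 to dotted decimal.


00100101 = 37
10111010 = 186
10110011 = 179
10100110 = 166
IP: 37.186.179.166


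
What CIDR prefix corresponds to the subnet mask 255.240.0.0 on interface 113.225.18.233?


Binary: 11111111.11110000.00000000.00000000
Count leading 1s
Prefix: /12


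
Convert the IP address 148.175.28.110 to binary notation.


148 = 10010100
175 = 10101111
28 = 00011100
110 = 01101110
Binary: 10010100.10101111.00011100.01101110


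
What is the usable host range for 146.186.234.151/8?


Network: 146.0.0.0
Broadcast: 146.255.255.255
First usable = network + 1
Last usable = broadcast - 1
Range: 146.0.0.1 to 146.255.255.254


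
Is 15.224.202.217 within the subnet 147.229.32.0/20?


Subnet network: 147.229.32.0
Test IP AND mask: 15.224.192.0
No, 15.224.202.217 is not in 147.229.32.0/20


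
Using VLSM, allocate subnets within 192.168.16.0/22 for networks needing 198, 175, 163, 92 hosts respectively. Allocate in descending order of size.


198 hosts -> /24 (254 usable): 192.168.16.0/24
175 hosts -> /24 (254 usable): 192.168.17.0/24
163 hosts -> /24 (254 usable): 192.168.18.0/24
92 hosts -> /25 (126 usable): 192.168.19.0/25
Allocation: 192.168.16.0/24 (198 hosts, 254 usable); 192.168.17.0/24 (175 hosts, 254 usable); 192.168.18.0/24 (163 hosts, 254 usable); 192.168.19.0/25 (92 hosts, 126 usable)
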